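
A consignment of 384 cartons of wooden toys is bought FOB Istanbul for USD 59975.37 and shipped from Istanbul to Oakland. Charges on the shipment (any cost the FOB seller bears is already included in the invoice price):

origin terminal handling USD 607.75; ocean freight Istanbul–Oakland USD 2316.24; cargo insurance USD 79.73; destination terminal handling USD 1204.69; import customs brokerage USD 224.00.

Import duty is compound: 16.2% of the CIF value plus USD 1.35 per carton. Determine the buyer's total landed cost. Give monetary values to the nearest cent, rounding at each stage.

Total landed cost: USD 74422.59

FOB: the seller bears costs until goods are on board at the origin port; the buyer bears freight, insurance and all costs thereafter.
Already in the invoice (seller's account under FOB): origin terminal — exclude.
CIF value = FOB price + freight + insurance = 59975.37 + 2316.24 + 79.73 = 62371.34
Ad valorem component: 62371.34 × 16.2% = 10104.16
Specific component: 384 × 1.35 = 518.40
Import duty = 10104.16 + 518.40 = 10622.56
Buyer bears: freight 2316.24 + insurance 79.73 + destination terminal 1204.69 + brokerage 224.00 + duty 10622.56 = 14447.22
Landed cost = invoice 59975.37 + 14447.22 = 74422.59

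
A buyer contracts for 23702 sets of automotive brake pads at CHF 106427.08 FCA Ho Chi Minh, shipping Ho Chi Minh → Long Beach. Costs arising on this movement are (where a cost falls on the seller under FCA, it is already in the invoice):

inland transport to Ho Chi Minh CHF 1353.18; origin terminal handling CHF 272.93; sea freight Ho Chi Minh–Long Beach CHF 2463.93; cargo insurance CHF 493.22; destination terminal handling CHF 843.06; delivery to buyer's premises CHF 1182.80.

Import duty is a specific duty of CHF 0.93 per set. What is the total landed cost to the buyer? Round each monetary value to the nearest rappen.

Total landed cost: CHF 133725.88

FCA: the seller delivers export-cleared goods to the carrier; the buyer bears costs from that point.
Already in the invoice (seller's account under FCA): inland to port — exclude.
CIF value = FCA price + origin terminal + freight + insurance = 106427.08 + 272.93 + 2463.93 + 493.22 = 109657.16
Import duty = 23702 × 0.93 = 22042.86
Buyer bears: origin terminal 272.93 + freight 2463.93 + insurance 493.22 + destination terminal 843.06 + delivery 1182.80 + duty 22042.86 = 27298.80
Landed cost = invoice 106427.08 + 27298.80 = 133725.88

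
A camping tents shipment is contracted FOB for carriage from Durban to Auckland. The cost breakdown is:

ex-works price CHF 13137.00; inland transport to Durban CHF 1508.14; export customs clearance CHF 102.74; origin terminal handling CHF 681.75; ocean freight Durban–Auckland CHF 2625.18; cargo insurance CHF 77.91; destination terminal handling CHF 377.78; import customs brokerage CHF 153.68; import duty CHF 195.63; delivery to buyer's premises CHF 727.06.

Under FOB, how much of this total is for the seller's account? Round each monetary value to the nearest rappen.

FOB: the seller bears costs until goods are on board at the origin port; the buyer bears freight, insurance and all costs thereafter.
Seller's account: goods 13137.00 + inland to port 1508.14 + export clearance 102.74 + origin terminal 681.75 = 15429.63
Buyer's account: freight 2625.18 + insurance 77.91 + destination terminal 377.78 + brokerage 153.68 + duty 195.63 + delivery 727.06 = 4157.24

Seller's account: CHF 15429.63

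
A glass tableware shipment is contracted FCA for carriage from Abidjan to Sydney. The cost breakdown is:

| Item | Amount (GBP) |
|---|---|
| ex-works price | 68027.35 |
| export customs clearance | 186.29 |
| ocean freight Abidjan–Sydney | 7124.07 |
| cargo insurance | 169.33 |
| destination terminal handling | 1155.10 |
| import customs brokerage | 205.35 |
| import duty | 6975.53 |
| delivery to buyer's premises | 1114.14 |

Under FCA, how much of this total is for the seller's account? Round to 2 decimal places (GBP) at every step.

FCA: the seller delivers export-cleared goods to the carrier; the buyer bears costs from that point.
Seller's account: goods 68027.35 + export clearance 186.29 = 68213.64
Buyer's account: freight 7124.07 + insurance 169.33 + destination terminal 1155.10 + brokerage 205.35 + duty 6975.53 + delivery 1114.14 = 16743.52

Seller's account: GBP 68213.64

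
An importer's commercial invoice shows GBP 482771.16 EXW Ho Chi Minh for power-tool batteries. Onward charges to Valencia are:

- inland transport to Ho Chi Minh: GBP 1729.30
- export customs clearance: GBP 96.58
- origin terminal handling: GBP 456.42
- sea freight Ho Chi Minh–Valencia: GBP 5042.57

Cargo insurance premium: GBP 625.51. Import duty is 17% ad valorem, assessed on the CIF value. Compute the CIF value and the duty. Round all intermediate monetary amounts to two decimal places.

CIF = EXW price + pre-shipment costs + freight + insurance
CIF = 482771.16 + 1729.30 + 96.58 + 456.42 + 5042.57 + 625.51 = 490721.54
Import duty = 490721.54 × 17% = 83422.66

CIF value: GBP 490721.54; import duty: GBP 83422.66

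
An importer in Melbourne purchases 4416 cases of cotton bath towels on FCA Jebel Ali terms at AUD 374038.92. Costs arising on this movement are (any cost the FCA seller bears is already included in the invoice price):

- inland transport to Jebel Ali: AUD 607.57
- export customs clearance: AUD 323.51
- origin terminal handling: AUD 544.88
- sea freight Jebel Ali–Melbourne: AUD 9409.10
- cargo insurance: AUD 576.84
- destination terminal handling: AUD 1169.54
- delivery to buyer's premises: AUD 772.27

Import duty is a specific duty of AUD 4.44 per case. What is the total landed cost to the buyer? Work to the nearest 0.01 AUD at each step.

Total landed cost: AUD 406118.59

FCA: the seller delivers export-cleared goods to the carrier; the buyer bears costs from that point.
Already in the invoice (seller's account under FCA): inland to port, export clearance — exclude.
CIF value = FCA price + origin terminal + freight + insurance = 374038.92 + 544.88 + 9409.10 + 576.84 = 384569.74
Import duty = 4416 × 4.44 = 19607.04
Buyer bears: origin terminal 544.88 + freight 9409.10 + insurance 576.84 + destination terminal 1169.54 + delivery 772.27 + duty 19607.04 = 32079.67
Landed cost = invoice 374038.92 + 32079.67 = 406118.59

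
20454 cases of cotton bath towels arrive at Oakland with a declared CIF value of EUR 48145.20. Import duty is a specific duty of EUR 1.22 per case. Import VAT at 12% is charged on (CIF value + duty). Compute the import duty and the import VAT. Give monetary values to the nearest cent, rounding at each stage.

Import duty: EUR 24953.88; import VAT: EUR 8771.89

Import duty = 20454 × 1.22 = 24953.88
VAT base = CIF + duty = 48145.20 + 24953.88 = 73099.08
Import VAT = 73099.08 × 12% = 8771.89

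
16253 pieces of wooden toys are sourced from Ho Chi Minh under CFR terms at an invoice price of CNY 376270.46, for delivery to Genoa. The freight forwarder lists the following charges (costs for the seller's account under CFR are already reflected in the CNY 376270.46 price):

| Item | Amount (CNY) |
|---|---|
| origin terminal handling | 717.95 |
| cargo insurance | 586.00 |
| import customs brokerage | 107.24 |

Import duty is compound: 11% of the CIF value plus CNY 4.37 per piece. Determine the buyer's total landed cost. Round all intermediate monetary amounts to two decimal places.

CFR: the seller pays costs through ocean freight to the destination port, but not insurance.
Already in the invoice (seller's account under CFR): origin terminal — exclude.
CIF value = CFR price + insurance = 376270.46 + 586.00 = 376856.46
Ad valorem component: 376856.46 × 11% = 41454.21
Specific component: 16253 × 4.37 = 71025.61
Import duty = 41454.21 + 71025.61 = 112479.82
Buyer bears: insurance 586.00 + brokerage 107.24 + duty 112479.82 = 113173.06
Landed cost = invoice 376270.46 + 113173.06 = 489443.52

Total landed cost: CNY 489443.52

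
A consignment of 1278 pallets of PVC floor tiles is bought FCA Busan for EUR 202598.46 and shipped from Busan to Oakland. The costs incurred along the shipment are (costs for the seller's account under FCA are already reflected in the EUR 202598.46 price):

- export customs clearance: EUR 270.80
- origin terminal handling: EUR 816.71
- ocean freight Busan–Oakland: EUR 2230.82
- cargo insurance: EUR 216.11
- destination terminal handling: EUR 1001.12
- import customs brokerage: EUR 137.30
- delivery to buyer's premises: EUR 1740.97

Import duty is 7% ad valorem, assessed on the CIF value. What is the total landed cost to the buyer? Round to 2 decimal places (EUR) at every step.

FCA: the seller delivers export-cleared goods to the carrier; the buyer bears costs from that point.
Already in the invoice (seller's account under FCA): export clearance — exclude.
CIF value = FCA price + origin terminal + freight + insurance = 202598.46 + 816.71 + 2230.82 + 216.11 = 205862.10
Import duty = 205862.10 × 7% = 14410.35
Buyer bears: origin terminal 816.71 + freight 2230.82 + insurance 216.11 + destination terminal 1001.12 + brokerage 137.30 + delivery 1740.97 + duty 14410.35 = 20553.38
Landed cost = invoice 202598.46 + 20553.38 = 223151.84

Total landed cost: EUR 223151.84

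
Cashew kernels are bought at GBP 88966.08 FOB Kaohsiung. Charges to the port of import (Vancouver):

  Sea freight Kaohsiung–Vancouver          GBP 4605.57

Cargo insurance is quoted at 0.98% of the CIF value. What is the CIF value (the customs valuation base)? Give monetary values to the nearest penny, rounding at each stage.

Let C be the CIF value. C = FOB price + freight + 0.98% × C
C − 0.98% × C = 88966.08 + 4605.57
0.9902 × C = 93571.65
C = 93571.65 / 0.9902 = 94497.73
Insurance premium = 0.98% × 94497.73 = 926.08

CIF value: GBP 94497.73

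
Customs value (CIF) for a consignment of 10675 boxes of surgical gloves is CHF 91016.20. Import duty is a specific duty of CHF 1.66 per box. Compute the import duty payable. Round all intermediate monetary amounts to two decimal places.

Import duty: CHF 17720.50

Import duty = 10675 × 1.66 = 17720.50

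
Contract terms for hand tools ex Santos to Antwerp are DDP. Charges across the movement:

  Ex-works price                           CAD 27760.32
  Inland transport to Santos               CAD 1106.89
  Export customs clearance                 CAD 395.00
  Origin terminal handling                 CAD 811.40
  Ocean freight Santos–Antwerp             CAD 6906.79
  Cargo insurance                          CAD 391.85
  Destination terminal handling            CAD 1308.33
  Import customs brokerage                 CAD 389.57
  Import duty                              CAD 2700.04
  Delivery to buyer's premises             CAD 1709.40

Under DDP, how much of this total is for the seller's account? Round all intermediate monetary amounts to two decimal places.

Seller's account: CAD 43479.59

DDP: the seller bears all costs including import duty.
Seller's account: goods 27760.32 + inland to port 1106.89 + export clearance 395.00 + origin terminal 811.40 + freight 6906.79 + insurance 391.85 + destination terminal 1308.33 + brokerage 389.57 + duty 2700.04 + delivery 1709.40 = 43479.59
Buyer's account: 0.00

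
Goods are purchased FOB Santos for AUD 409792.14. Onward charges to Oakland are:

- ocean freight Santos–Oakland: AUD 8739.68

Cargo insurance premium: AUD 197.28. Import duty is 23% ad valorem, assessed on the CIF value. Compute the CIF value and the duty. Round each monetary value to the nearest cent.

CIF = FOB price + freight + insurance
CIF = 409792.14 + 8739.68 + 197.28 = 418729.10
Import duty = 418729.10 × 23% = 96307.69

CIF value: AUD 418729.10; import duty: AUD 96307.69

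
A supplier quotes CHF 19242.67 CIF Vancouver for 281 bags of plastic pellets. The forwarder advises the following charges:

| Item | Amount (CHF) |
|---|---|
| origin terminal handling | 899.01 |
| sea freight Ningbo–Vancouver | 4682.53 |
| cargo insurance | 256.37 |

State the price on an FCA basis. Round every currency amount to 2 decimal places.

From CIF to FCA, the seller no longer bears: origin terminal, freight, insurance.
FCA price = 19242.67 − 899.01 − 4682.53 − 256.37 = 13404.76

FCA price: CHF 13404.76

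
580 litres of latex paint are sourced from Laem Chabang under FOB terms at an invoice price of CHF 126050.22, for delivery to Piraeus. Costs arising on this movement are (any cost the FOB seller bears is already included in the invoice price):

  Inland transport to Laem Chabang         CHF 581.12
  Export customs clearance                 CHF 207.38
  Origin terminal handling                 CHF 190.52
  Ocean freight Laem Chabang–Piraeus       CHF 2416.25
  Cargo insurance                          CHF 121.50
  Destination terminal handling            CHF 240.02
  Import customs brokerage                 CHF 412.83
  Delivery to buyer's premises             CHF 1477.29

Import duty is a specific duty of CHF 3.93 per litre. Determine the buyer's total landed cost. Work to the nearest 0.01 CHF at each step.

Total landed cost: CHF 132997.51

FOB: the seller bears costs until goods are on board at the origin port; the buyer bears freight, insurance and all costs thereafter.
Already in the invoice (seller's account under FOB): inland to port, export clearance, origin terminal — exclude.
CIF value = FOB price + freight + insurance = 126050.22 + 2416.25 + 121.50 = 128587.97
Import duty = 580 × 3.93 = 2279.40
Buyer bears: freight 2416.25 + insurance 121.50 + destination terminal 240.02 + brokerage 412.83 + delivery 1477.29 + duty 2279.40 = 6947.29
Landed cost = invoice 126050.22 + 6947.29 = 132997.51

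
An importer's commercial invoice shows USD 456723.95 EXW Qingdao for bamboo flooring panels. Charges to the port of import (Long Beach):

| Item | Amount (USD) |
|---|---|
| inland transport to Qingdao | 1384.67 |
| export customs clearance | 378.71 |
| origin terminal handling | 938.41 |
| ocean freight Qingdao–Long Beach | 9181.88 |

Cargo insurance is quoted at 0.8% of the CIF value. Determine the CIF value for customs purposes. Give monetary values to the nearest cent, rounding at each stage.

Let C be the CIF value. C = EXW price + pre-shipment costs + freight + 0.8% × C
C − 0.8% × C = 456723.95 + 1384.67 + 378.71 + 938.41 + 9181.88
0.992 × C = 468607.62
C = 468607.62 / 0.992 = 472386.71
Insurance premium = 0.8% × 472386.71 = 3779.09

CIF value: USD 472386.71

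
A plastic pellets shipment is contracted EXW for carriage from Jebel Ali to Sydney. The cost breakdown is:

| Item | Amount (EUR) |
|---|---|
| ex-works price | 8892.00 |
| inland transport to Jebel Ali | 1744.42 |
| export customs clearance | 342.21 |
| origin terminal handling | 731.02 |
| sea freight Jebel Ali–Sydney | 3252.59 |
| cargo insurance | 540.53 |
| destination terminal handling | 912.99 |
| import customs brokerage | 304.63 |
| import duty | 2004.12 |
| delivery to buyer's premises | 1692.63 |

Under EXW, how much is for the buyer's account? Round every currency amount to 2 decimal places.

Buyer's account: EUR 11525.14

EXW: the seller makes goods available at their premises; the buyer bears all onward costs.
Seller's account: goods 8892.00 = 8892.00
Buyer's account: inland to port 1744.42 + export clearance 342.21 + origin terminal 731.02 + freight 3252.59 + insurance 540.53 + destination terminal 912.99 + brokerage 304.63 + duty 2004.12 + delivery 1692.63 = 11525.14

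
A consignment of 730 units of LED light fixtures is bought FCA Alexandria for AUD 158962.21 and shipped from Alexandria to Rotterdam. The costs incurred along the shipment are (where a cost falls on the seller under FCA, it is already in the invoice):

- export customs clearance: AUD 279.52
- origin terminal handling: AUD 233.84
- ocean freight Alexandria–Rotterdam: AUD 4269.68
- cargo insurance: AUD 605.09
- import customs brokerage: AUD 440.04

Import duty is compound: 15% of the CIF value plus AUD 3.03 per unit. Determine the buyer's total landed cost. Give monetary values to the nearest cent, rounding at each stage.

Total landed cost: AUD 191333.38

FCA: the seller delivers export-cleared goods to the carrier; the buyer bears costs from that point.
Already in the invoice (seller's account under FCA): export clearance — exclude.
CIF value = FCA price + origin terminal + freight + insurance = 158962.21 + 233.84 + 4269.68 + 605.09 = 164070.82
Ad valorem component: 164070.82 × 15% = 24610.62
Specific component: 730 × 3.03 = 2211.90
Import duty = 24610.62 + 2211.90 = 26822.52
Buyer bears: origin terminal 233.84 + freight 4269.68 + insurance 605.09 + brokerage 440.04 + duty 26822.52 = 32371.17
Landed cost = invoice 158962.21 + 32371.17 = 191333.38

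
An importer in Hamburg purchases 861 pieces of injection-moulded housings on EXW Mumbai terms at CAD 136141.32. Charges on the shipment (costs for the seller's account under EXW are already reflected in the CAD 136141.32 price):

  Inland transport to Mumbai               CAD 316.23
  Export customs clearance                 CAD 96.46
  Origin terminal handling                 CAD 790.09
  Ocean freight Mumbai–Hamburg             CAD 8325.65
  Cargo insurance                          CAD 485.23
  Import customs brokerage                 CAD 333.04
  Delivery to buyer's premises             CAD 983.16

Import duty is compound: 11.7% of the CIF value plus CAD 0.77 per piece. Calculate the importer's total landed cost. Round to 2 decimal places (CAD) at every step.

EXW: the seller makes goods available at their premises; the buyer bears all onward costs.
CIF value = EXW price + inland to port + export clearance + origin terminal + freight + insurance = 136141.32 + 316.23 + 96.46 + 790.09 + 8325.65 + 485.23 = 146154.98
Ad valorem component: 146154.98 × 11.7% = 17100.13
Specific component: 861 × 0.77 = 662.97
Import duty = 17100.13 + 662.97 = 17763.10
Buyer bears: inland to port 316.23 + export clearance 96.46 + origin terminal 790.09 + freight 8325.65 + insurance 485.23 + brokerage 333.04 + delivery 983.16 + duty 17763.10 = 29092.96
Landed cost = invoice 136141.32 + 29092.96 = 165234.28

Total landed cost: CAD 165234.28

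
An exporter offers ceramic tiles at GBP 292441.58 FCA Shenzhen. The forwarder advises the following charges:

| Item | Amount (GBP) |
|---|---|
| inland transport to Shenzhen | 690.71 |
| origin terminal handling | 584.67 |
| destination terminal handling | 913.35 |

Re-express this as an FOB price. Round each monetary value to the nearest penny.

Not relevant to the conversion: inland to port — on the seller under both FCA and FOB; already in the FCA price and stays in the FOB price. destination terminal — on the buyer under both terms; not part of either seller's price.
From FCA to FOB, the seller additionally bears: origin terminal.
FOB price = 292441.58 + 584.67 = 293026.25

FOB price: GBP 293026.25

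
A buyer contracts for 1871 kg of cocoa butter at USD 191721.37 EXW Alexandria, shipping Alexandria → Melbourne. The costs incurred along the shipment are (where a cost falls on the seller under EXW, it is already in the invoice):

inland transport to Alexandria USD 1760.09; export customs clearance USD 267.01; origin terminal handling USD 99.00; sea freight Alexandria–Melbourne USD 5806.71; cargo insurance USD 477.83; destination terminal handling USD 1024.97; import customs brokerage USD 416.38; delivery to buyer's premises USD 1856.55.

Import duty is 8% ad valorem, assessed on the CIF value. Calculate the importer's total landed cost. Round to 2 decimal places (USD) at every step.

Total landed cost: USD 219440.47

EXW: the seller makes goods available at their premises; the buyer bears all onward costs.
CIF value = EXW price + inland to port + export clearance + origin terminal + freight + insurance = 191721.37 + 1760.09 + 267.01 + 99.00 + 5806.71 + 477.83 = 200132.01
Import duty = 200132.01 × 8% = 16010.56
Buyer bears: inland to port 1760.09 + export clearance 267.01 + origin terminal 99.00 + freight 5806.71 + insurance 477.83 + destination terminal 1024.97 + brokerage 416.38 + delivery 1856.55 + duty 16010.56 = 27719.10
Landed cost = invoice 191721.37 + 27719.10 = 219440.47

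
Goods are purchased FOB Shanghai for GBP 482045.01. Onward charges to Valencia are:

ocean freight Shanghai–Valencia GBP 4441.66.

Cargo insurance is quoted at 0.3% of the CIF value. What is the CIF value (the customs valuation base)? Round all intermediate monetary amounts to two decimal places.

CIF value: GBP 487950.52

Let C be the CIF value. C = FOB price + freight + 0.3% × C
C − 0.3% × C = 482045.01 + 4441.66
0.997 × C = 486486.67
C = 486486.67 / 0.997 = 487950.52
Insurance premium = 0.3% × 487950.52 = 1463.85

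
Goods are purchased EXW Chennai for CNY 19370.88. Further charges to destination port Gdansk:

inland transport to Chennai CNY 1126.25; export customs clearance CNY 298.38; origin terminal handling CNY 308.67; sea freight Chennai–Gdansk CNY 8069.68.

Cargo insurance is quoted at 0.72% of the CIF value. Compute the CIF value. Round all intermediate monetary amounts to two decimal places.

CIF value: CNY 29385.44

Let C be the CIF value. C = EXW price + pre-shipment costs + freight + 0.72% × C
C − 0.72% × C = 19370.88 + 1126.25 + 298.38 + 308.67 + 8069.68
0.9928 × C = 29173.86
C = 29173.86 / 0.9928 = 29385.44
Insurance premium = 0.72% × 29385.44 = 211.58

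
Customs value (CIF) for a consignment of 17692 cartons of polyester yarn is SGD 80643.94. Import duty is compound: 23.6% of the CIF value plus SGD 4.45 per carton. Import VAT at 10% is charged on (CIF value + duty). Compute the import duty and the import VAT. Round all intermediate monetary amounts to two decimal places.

Ad valorem component: 80643.94 × 23.6% = 19031.97
Specific component: 17692 × 4.45 = 78729.40
Import duty = 19031.97 + 78729.40 = 97761.37
VAT base = CIF + duty = 80643.94 + 97761.37 = 178405.31
Import VAT = 178405.31 × 10% = 17840.53

Import duty: SGD 97761.37; import VAT: SGD 17840.53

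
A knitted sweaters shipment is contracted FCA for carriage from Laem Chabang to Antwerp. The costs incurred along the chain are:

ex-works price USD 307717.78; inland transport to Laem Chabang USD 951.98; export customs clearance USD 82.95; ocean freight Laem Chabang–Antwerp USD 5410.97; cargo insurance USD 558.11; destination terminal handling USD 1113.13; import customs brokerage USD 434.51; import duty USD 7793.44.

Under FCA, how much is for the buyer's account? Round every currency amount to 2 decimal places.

FCA: the seller delivers export-cleared goods to the carrier; the buyer bears costs from that point.
Seller's account: goods 307717.78 + inland to port 951.98 + export clearance 82.95 = 308752.71
Buyer's account: freight 5410.97 + insurance 558.11 + destination terminal 1113.13 + brokerage 434.51 + duty 7793.44 = 15310.16

Buyer's account: USD 15310.16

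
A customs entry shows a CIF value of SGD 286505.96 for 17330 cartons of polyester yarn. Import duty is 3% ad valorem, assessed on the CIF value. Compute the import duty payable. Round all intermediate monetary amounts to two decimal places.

Import duty = 286505.96 × 3% = 8595.18

Import duty: SGD 8595.18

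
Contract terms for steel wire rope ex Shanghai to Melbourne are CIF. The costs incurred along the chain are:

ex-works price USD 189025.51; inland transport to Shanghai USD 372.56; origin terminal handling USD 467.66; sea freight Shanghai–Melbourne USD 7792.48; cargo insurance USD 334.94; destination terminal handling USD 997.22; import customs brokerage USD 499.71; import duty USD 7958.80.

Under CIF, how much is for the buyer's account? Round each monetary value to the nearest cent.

CIF: the seller pays costs through ocean freight and marine insurance to the destination port.
Seller's account: goods 189025.51 + inland to port 372.56 + origin terminal 467.66 + freight 7792.48 + insurance 334.94 = 197993.15
Buyer's account: destination terminal 997.22 + brokerage 499.71 + duty 7958.80 = 9455.73

Buyer's account: USD 9455.73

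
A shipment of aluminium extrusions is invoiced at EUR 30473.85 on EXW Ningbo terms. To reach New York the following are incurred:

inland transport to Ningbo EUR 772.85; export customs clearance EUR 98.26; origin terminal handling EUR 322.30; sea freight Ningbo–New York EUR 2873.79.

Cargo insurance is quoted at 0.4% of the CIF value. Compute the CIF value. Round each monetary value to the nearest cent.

Let C be the CIF value. C = EXW price + pre-shipment costs + freight + 0.4% × C
C − 0.4% × C = 30473.85 + 772.85 + 98.26 + 322.30 + 2873.79
0.996 × C = 34541.05
C = 34541.05 / 0.996 = 34679.77
Insurance premium = 0.4% × 34679.77 = 138.72

CIF value: EUR 34679.77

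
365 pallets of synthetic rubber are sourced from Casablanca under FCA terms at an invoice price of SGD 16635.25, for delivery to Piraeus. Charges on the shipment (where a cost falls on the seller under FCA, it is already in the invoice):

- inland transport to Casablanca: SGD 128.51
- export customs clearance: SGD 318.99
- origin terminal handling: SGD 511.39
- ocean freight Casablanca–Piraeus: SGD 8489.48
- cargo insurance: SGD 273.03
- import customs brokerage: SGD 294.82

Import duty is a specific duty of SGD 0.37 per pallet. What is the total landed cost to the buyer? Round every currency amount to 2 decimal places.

Total landed cost: SGD 26339.02

FCA: the seller delivers export-cleared goods to the carrier; the buyer bears costs from that point.
Already in the invoice (seller's account under FCA): inland to port, export clearance — exclude.
CIF value = FCA price + origin terminal + freight + insurance = 16635.25 + 511.39 + 8489.48 + 273.03 = 25909.15
Import duty = 365 × 0.37 = 135.05
Buyer bears: origin terminal 511.39 + freight 8489.48 + insurance 273.03 + brokerage 294.82 + duty 135.05 = 9703.77
Landed cost = invoice 16635.25 + 9703.77 = 26339.02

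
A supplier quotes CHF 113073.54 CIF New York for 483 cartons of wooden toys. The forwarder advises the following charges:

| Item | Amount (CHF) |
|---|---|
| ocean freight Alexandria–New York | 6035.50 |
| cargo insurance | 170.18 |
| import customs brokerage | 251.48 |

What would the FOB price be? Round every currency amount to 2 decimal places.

Not relevant to the conversion: brokerage — on the buyer under both terms; not part of either seller's price.
From CIF to FOB, the seller no longer bears: freight, insurance.
FOB price = 113073.54 − 6035.50 − 170.18 = 106867.86

FOB price: CHF 106867.86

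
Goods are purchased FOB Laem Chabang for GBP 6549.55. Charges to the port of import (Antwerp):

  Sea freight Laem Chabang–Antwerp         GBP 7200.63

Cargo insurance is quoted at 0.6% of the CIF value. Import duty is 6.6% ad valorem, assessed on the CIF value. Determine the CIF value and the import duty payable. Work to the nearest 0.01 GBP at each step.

CIF value: GBP 13833.18; import duty: GBP 912.99

Let C be the CIF value. C = FOB price + freight + 0.6% × C
C − 0.6% × C = 6549.55 + 7200.63
0.994 × C = 13750.18
C = 13750.18 / 0.994 = 13833.18
Insurance premium = 0.6% × 13833.18 = 83.00
Import duty = 13833.18 × 6.6% = 912.99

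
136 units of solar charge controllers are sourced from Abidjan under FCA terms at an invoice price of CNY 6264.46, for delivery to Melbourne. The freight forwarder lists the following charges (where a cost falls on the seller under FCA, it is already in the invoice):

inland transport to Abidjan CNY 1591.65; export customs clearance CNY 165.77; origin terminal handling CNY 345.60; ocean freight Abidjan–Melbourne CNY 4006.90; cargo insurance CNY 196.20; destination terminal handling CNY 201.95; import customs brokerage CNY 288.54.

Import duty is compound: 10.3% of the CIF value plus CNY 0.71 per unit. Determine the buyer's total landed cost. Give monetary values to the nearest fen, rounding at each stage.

Total landed cost: CNY 12513.97

FCA: the seller delivers export-cleared goods to the carrier; the buyer bears costs from that point.
Already in the invoice (seller's account under FCA): inland to port, export clearance — exclude.
CIF value = FCA price + origin terminal + freight + insurance = 6264.46 + 345.60 + 4006.90 + 196.20 = 10813.16
Ad valorem component: 10813.16 × 10.3% = 1113.76
Specific component: 136 × 0.71 = 96.56
Import duty = 1113.76 + 96.56 = 1210.32
Buyer bears: origin terminal 345.60 + freight 4006.90 + insurance 196.20 + destination terminal 201.95 + brokerage 288.54 + duty 1210.32 = 6249.51
Landed cost = invoice 6264.46 + 6249.51 = 12513.97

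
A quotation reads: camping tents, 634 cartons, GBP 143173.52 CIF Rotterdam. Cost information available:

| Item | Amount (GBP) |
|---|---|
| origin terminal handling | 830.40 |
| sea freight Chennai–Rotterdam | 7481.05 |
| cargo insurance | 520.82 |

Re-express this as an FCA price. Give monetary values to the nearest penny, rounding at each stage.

FCA price: GBP 134341.25

From CIF to FCA, the seller no longer bears: origin terminal, freight, insurance.
FCA price = 143173.52 − 830.40 − 7481.05 − 520.82 = 134341.25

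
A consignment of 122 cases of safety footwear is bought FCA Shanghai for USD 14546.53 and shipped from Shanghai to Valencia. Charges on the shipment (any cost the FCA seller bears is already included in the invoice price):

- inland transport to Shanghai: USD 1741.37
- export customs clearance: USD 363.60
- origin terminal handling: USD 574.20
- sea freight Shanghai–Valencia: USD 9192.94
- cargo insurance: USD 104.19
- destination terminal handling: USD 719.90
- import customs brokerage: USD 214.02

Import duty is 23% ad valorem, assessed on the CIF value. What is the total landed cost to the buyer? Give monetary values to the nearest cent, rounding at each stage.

FCA: the seller delivers export-cleared goods to the carrier; the buyer bears costs from that point.
Already in the invoice (seller's account under FCA): inland to port, export clearance — exclude.
CIF value = FCA price + origin terminal + freight + insurance = 14546.53 + 574.20 + 9192.94 + 104.19 = 24417.86
Import duty = 24417.86 × 23% = 5616.11
Buyer bears: origin terminal 574.20 + freight 9192.94 + insurance 104.19 + destination terminal 719.90 + brokerage 214.02 + duty 5616.11 = 16421.36
Landed cost = invoice 14546.53 + 16421.36 = 30967.89

Total landed cost: USD 30967.89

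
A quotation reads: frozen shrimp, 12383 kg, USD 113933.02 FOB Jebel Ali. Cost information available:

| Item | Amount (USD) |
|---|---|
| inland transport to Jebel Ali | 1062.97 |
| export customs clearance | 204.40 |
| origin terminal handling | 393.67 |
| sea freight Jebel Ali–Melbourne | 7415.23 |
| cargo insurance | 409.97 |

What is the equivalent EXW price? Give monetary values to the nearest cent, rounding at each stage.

Not relevant to the conversion: insurance, freight — on the buyer under both terms; not part of either seller's price.
From FOB to EXW, the seller no longer bears: inland to port, export clearance, origin terminal.
EXW price = 113933.02 − 1062.97 − 204.40 − 393.67 = 112271.98

EXW price: USD 112271.98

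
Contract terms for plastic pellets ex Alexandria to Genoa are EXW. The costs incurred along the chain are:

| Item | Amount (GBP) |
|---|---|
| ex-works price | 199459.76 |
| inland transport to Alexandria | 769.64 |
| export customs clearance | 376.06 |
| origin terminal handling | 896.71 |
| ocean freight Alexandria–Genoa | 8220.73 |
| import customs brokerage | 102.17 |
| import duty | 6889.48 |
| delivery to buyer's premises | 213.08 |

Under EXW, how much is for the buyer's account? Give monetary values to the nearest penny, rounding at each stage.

EXW: the seller makes goods available at their premises; the buyer bears all onward costs.
Seller's account: goods 199459.76 = 199459.76
Buyer's account: inland to port 769.64 + export clearance 376.06 + origin terminal 896.71 + freight 8220.73 + brokerage 102.17 + duty 6889.48 + delivery 213.08 = 17467.87

Buyer's account: GBP 17467.87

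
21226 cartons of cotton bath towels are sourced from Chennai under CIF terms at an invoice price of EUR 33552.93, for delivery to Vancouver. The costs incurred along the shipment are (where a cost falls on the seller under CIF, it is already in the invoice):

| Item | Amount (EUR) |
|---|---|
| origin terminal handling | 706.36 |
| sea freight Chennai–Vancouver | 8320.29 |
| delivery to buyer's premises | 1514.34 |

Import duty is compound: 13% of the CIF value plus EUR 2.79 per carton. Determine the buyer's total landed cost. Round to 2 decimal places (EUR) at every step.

Total landed cost: EUR 98649.69

CIF: the seller pays costs through ocean freight and marine insurance to the destination port.
Already in the invoice (seller's account under CIF): origin terminal, freight — exclude.
The CIF price already equals the CIF value: 33552.93
Ad valorem component: 33552.93 × 13% = 4361.88
Specific component: 21226 × 2.79 = 59220.54
Import duty = 4361.88 + 59220.54 = 63582.42
Buyer bears: delivery 1514.34 + duty 63582.42 = 65096.76
Landed cost = invoice 33552.93 + 65096.76 = 98649.69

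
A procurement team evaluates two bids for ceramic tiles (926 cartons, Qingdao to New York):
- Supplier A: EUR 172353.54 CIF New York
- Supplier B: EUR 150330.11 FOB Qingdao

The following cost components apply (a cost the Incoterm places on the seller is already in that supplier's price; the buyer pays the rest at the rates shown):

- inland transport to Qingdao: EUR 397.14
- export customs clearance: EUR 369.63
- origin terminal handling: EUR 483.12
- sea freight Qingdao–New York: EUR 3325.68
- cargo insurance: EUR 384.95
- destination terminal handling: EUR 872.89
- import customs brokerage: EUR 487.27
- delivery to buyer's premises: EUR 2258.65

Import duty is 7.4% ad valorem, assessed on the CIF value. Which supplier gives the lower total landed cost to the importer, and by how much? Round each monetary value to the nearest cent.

Supplier B is cheaper by EUR 19667.95

Supplier A (CIF):
The CIF price already equals the CIF value: 172353.54
Import duty = 172353.54 × 7.4% = 12754.16
Buyer bears (A): 872.89 + 487.27 + 2258.65 = 3618.81
Landed cost (A) = invoice 172353.54 + 3618.81 + duty 12754.16 = 188726.51
Supplier B (FOB):
CIF value = FOB price + freight + insurance = 150330.11 + 3325.68 + 384.95 = 154040.74
Import duty = 154040.74 × 7.4% = 11399.01
Buyer bears (B): 3325.68 + 384.95 + 872.89 + 487.27 + 2258.65 = 7329.44
Landed cost (B) = invoice 150330.11 + 7329.44 + duty 11399.01 = 169058.56
Difference = |188726.51 − 169058.56| = 19667.95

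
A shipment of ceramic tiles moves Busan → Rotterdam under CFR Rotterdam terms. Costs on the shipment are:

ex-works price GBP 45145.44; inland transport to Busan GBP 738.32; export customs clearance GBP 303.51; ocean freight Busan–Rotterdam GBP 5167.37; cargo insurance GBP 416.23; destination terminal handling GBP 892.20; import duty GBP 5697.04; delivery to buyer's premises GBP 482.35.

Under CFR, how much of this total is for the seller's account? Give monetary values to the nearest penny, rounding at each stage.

CFR: the seller pays costs through ocean freight to the destination port, but not insurance.
Seller's account: goods 45145.44 + inland to port 738.32 + export clearance 303.51 + freight 5167.37 = 51354.64
Buyer's account: insurance 416.23 + destination terminal 892.20 + duty 5697.04 + delivery 482.35 = 7487.82

Seller's account: GBP 51354.64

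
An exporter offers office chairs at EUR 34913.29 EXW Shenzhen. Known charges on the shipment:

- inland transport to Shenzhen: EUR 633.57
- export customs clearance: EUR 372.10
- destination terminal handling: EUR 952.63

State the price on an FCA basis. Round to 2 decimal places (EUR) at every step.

Not relevant to the conversion: destination terminal — on the buyer under both terms; not part of either seller's price.
From EXW to FCA, the seller additionally bears: inland to port, export clearance.
FCA price = 34913.29 + 633.57 + 372.10 = 35918.96

FCA price: EUR 35918.96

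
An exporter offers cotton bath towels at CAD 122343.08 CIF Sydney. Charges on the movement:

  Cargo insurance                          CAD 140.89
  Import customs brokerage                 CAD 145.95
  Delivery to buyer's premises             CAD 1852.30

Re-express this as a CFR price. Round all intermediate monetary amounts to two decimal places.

Not relevant to the conversion: brokerage, delivery — on the buyer under both terms; not part of either seller's price.
From CIF to CFR, the seller no longer bears: insurance.
CFR price = 122343.08 − 140.89 = 122202.19

CFR price: CAD 122202.19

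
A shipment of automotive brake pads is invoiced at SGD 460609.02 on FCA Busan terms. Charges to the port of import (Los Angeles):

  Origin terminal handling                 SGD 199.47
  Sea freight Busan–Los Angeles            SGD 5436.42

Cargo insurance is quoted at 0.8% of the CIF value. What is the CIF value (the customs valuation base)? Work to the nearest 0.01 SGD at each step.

Let C be the CIF value. C = FCA price + pre-shipment costs + freight + 0.8% × C
C − 0.8% × C = 460609.02 + 199.47 + 5436.42
0.992 × C = 466244.91
C = 466244.91 / 0.992 = 470004.95
Insurance premium = 0.8% × 470004.95 = 3760.04

CIF value: SGD 470004.95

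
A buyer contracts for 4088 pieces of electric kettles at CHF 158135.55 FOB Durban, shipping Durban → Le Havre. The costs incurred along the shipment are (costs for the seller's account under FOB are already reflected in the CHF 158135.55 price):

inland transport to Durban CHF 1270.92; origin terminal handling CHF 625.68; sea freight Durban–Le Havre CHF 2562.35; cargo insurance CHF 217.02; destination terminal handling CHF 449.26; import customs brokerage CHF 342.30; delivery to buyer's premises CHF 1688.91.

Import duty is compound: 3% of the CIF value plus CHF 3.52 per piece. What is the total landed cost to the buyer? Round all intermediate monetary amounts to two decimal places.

FOB: the seller bears costs until goods are on board at the origin port; the buyer bears freight, insurance and all costs thereafter.
Already in the invoice (seller's account under FOB): inland to port, origin terminal — exclude.
CIF value = FOB price + freight + insurance = 158135.55 + 2562.35 + 217.02 = 160914.92
Ad valorem component: 160914.92 × 3% = 4827.45
Specific component: 4088 × 3.52 = 14389.76
Import duty = 4827.45 + 14389.76 = 19217.21
Buyer bears: freight 2562.35 + insurance 217.02 + destination terminal 449.26 + brokerage 342.30 + delivery 1688.91 + duty 19217.21 = 24477.05
Landed cost = invoice 158135.55 + 24477.05 = 182612.60

Total landed cost: CHF 182612.60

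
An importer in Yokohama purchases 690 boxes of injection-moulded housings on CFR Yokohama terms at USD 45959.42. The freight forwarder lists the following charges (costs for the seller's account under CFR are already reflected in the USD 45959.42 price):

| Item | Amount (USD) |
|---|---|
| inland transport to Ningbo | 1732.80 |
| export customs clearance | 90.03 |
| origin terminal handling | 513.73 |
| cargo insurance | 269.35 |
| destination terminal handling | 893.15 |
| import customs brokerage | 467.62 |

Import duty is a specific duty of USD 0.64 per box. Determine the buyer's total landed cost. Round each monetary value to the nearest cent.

CFR: the seller pays costs through ocean freight to the destination port, but not insurance.
Already in the invoice (seller's account under CFR): inland to port, export clearance, origin terminal — exclude.
CIF value = CFR price + insurance = 45959.42 + 269.35 = 46228.77
Import duty = 690 × 0.64 = 441.60
Buyer bears: insurance 269.35 + destination terminal 893.15 + brokerage 467.62 + duty 441.60 = 2071.72
Landed cost = invoice 45959.42 + 2071.72 = 48031.14

Total landed cost: USD 48031.14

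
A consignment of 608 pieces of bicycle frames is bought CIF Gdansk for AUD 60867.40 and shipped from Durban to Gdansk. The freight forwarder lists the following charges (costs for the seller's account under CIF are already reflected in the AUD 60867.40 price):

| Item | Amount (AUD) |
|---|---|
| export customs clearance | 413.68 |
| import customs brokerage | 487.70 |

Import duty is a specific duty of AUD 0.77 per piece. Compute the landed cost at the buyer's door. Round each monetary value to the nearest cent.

Total landed cost: AUD 61823.26

CIF: the seller pays costs through ocean freight and marine insurance to the destination port.
Already in the invoice (seller's account under CIF): export clearance — exclude.
The CIF price already equals the CIF value: 60867.40
Import duty = 608 × 0.77 = 468.16
Buyer bears: brokerage 487.70 + duty 468.16 = 955.86
Landed cost = invoice 60867.40 + 955.86 = 61823.26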